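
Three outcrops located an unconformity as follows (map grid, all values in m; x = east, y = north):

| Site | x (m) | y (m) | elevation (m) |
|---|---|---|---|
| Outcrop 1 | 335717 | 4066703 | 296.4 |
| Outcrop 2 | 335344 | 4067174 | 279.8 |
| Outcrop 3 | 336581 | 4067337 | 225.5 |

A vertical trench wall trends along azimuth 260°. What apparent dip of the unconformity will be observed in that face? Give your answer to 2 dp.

Let the plane be z = a·x + b·y + c.
Outcrop 2−Outcrop 1: −373a + 471b = −16.6;  Outcrop 3−Outcrop 1: 864a + 634b = −70.9.
Solving gives a = −0.03554, b = −0.06339.
Unit vector along 260° is (sin 260°, cos 260°) = (-0.9848, -0.1736).
Slope in that direction = a·(-0.9848) + b·(-0.1736) = 0.04601.
Apparent dip = arctan|0.04601| = 2.63° (true dip is 4.2°, so apparent ≤ true as expected).

2.63°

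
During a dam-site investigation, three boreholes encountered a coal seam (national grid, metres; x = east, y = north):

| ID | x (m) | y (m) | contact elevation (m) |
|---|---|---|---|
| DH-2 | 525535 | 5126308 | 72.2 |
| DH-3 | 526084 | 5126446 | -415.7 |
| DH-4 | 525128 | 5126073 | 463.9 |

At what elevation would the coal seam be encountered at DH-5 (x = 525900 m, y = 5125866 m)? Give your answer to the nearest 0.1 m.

-131.5 m

Let the plane be z = a·x + b·y + c.
DH-3−DH-2: 549a + 138b = −487.9;  DH-4−DH-2: −407a − 235b = 391.7.
Solving gives a = −0.831883760, b = −0.226056638.
Then c = 72.2 − a·525535 − b·5126308 = 1596092.18.
At (525900, 5125866): z = −437487.7 − 1158736.0 + 1596092.18 = -131.5 m.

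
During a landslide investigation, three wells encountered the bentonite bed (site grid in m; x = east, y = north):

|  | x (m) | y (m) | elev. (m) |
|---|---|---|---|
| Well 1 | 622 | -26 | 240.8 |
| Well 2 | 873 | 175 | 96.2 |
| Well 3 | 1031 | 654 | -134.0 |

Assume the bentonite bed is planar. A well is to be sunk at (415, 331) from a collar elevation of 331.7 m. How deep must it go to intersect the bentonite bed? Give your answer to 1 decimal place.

Two edge vectors: Well 1→Well 2 = (251, 201, -144.6), Well 1→Well 3 = (409, 680, -374.8).
Normal n = (Well 1→Well 2) × (Well 1→Well 3) = (22993.2, 34933.4, 88471).
So ∂z/∂x = −n_x/n_z = −0.259895 and ∂z/∂y = −n_y/n_z = −0.394857.
Intercept c from Well 1: 240.8 + 161.65 − 10.27 = 392.19.
At (415, 331): z_contact = −107.86 − 130.70 + 392.19 = 153.63 m.
Depth below ground = 331.7 − 153.63 = 178.1 m.

178.1 m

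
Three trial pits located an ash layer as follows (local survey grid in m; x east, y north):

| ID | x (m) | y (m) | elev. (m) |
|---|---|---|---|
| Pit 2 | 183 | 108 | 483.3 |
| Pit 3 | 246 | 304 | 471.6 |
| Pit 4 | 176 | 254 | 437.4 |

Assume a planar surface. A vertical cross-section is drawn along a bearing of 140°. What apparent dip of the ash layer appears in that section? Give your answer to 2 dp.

Let the plane be z = a·x + b·y + c.
Pit 3−Pit 2: 63a + 196b = −11.7;  Pit 4−Pit 2: −7a + 146b = −45.9.
Solving gives a = 0.68952, b = −0.28132.
Unit vector along 140° is (sin 140°, cos 140°) = (0.6428, -0.7660).
Slope in that direction = a·(0.6428) + b·(-0.7660) = 0.65872.
Apparent dip = arctan|0.65872| = 33.37° (true dip is 36.7°, so apparent ≤ true as expected).

33.37°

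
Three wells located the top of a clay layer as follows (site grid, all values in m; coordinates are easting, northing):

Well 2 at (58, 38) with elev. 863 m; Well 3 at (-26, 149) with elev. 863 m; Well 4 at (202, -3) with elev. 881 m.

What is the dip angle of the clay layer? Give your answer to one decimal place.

Let the plane be z = a·easting + b·northing + c.
Well 3−Well 2: −84a + 111b = 0;  Well 4−Well 2: 144a − 41b = 18.
Solving gives a = 0.15933, b = 0.12057.
Gradient magnitude |∇z| = √(a² + b²) = √(0.02539 + 0.01454) = 0.19981.
True dip = arctan(0.19981) = 11.3°, dipping toward SW (azimuth ≈ 233°).

11.3°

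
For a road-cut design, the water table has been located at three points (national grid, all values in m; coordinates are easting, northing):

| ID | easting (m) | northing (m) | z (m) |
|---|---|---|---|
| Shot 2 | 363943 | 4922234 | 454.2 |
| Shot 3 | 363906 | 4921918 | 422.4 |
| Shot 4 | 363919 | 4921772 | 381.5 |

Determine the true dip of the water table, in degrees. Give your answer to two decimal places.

Let the plane be z = a·easting + b·northing + c.
Shot 3−Shot 2: −37a − 316b = −31.8;  Shot 4−Shot 2: −24a − 462b = −72.7.
Solving gives a = −0.87083, b = 0.20260.
Gradient magnitude |∇z| = √(a² + b²) = √(0.75835 + 0.04105) = 0.89409.
True dip = arctan(0.89409) = 41.80°, dipping toward ESE (azimuth ≈ 103°).

41.80°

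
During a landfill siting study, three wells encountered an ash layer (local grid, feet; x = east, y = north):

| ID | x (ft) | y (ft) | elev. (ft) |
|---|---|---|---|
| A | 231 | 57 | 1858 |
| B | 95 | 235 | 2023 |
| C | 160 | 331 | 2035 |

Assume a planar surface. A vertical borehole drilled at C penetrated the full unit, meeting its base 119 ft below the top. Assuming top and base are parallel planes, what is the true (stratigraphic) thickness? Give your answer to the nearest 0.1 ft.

Let the plane be z = a·x + b·y + c.
B−A: −136a + 178b = 165;  C−A: −71a + 274b = 177.
Solving gives a = −0.55649, b = 0.50179.
|∇z| = √(a²+b²) = 0.74931, so dip δ = arctan(0.74931) = 36.84°.
True thickness = vertical thickness × cos δ = 119 × cos 36.84° = 95.2 ft.

95.2 ft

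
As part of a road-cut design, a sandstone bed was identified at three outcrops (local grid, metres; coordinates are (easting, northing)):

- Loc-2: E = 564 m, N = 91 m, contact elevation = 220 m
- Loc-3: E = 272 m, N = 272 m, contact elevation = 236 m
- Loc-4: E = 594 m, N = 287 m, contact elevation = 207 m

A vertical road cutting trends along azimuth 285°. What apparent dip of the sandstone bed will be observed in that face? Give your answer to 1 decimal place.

Two edge vectors: Loc-2→Loc-3 = (-292, 181, 16), Loc-2→Loc-4 = (30, 196, -13).
Normal n = (Loc-2→Loc-3) × (Loc-2→Loc-4) = (-5489, -3316, -62662).
So ∂z/∂E = −n_x/n_z = −0.08760 and ∂z/∂N = −n_y/n_z = −0.05292.
Unit vector along 285° is (sin 285°, cos 285°) = (-0.9659, 0.2588).
Slope in that direction = a·(-0.9659) + b·(0.2588) = 0.07092.
Apparent dip = arctan|0.07092| = 4.1° (true dip is 5.8°, so apparent ≤ true as expected).

4.1°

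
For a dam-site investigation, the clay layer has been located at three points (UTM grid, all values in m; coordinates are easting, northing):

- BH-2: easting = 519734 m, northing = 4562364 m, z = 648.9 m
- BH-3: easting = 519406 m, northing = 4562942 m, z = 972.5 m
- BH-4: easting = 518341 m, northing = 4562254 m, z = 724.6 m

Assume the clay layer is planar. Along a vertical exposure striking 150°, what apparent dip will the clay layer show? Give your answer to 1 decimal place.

25.9°

Let the plane be z = a·easting + b·northing + c.
BH-3−BH-2: −328a + 578b = 323.6;  BH-4−BH-2: −1393a − 110b = 75.7.
Solving gives a = −0.09433, b = 0.50633.
Unit vector along 150° is (sin 150°, cos 150°) = (0.5000, -0.8660).
Slope in that direction = a·(0.5000) + b·(-0.8660) = −0.48566.
Apparent dip = arctan|0.48566| = 25.9° (true dip is 27.3°, so apparent ≤ true as expected).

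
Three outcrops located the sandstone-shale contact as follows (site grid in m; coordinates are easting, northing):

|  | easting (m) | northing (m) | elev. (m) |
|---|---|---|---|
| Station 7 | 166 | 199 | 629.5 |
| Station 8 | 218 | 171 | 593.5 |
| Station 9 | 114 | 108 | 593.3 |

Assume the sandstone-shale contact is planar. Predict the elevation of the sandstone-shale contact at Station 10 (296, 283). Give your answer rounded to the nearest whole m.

633 m

Let the plane be z = a·easting + b·northing + c.
Station 8−Station 7: 52a − 28b = −36;  Station 9−Station 7: −52a − 91b = −36.2.
Solving gives a = −0.36561, b = 0.60672.
Then c = 629.5 − a·166 − b·199 = 569.45.
At (296, 283): z = −108.2 + 171.7 + 569.45 = 632.9 m.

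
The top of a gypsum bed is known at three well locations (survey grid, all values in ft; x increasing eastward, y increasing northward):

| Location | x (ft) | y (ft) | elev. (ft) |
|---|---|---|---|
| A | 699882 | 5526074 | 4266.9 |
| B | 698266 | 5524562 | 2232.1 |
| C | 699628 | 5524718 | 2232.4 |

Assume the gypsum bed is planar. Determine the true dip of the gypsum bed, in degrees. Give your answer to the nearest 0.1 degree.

57.1°

Let the plane be z = a·x + b·y + c.
B−A: −1616a − 1512b = −2034.8;  C−A: −254a − 1356b = −2034.5.
Solving gives a = −0.17539, b = 1.53322.
Gradient magnitude |∇z| = √(a² + b²) = √(0.03076 + 2.35077) = 1.54322.
True dip = arctan(1.54322) = 57.1°, dipping toward S (azimuth ≈ 173°).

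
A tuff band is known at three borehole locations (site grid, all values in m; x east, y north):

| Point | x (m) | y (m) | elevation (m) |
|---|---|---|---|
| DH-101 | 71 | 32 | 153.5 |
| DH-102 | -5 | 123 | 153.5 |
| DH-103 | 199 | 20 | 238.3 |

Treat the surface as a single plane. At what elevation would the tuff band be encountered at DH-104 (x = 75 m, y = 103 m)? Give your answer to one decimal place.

Let the plane be z = a·x + b·y + c.
DH-102−DH-101: −76a + 91b = 0;  DH-103−DH-101: 128a − 12b = 84.8.
Solving gives a = 0.71878, b = 0.60030.
Then c = 153.5 − a·71 − b·32 = 83.26.
At (75, 103): z = 53.9 + 61.8 + 83.26 = 199.0 m.

199.0 m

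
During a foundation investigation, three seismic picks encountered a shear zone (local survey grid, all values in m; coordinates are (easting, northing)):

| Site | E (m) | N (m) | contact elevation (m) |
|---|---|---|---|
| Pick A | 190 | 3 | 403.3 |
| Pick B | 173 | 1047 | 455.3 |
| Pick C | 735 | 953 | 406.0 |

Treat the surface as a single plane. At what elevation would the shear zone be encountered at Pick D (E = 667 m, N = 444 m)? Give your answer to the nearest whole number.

Let the plane be z = a·E + b·N + c.
Pick B−Pick A: −17a + 1044b = 52;  Pick C−Pick A: 545a + 950b = 2.7.
Solving gives a = −0.07961, b = 0.04851.
Then c = 403.3 − a·190 − b·3 = 418.28.
At (667, 444): z = −53.1 + 21.5 + 418.28 = 386.7 m.

387 m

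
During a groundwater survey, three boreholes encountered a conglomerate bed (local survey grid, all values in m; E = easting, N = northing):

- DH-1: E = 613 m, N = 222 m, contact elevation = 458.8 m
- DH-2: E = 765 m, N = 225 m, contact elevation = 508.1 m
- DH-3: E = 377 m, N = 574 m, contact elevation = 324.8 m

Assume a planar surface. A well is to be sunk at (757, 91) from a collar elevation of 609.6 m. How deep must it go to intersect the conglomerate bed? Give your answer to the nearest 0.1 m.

82.5 m

Let the plane be z = a·E + b·N + c.
DH-2−DH-1: 152a + 3b = 49.3;  DH-3−DH-1: −236a + 352b = −134.
Solving gives a = 0.32752, b = −0.16109.
Then c = 458.8 − a·613 − b·222 = 293.79.
At (757, 91): z_contact = 247.93 − 14.66 + 293.79 = 527.07 m.
Depth below ground = 609.6 − 527.07 = 82.5 m.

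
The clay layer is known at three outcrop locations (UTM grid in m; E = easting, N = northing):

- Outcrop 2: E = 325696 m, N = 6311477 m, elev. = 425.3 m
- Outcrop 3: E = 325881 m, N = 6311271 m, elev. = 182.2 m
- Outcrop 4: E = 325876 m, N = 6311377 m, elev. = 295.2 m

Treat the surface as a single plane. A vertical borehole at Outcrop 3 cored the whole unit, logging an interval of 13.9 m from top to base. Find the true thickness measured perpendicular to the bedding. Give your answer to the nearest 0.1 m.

Let the plane be z = a·E + b·N + c.
Outcrop 3−Outcrop 2: 185a − 206b = −243.1;  Outcrop 4−Outcrop 2: 180a − 100b = −130.1.
Solving gives a = −0.13405, b = 1.05971.
|∇z| = √(a²+b²) = 1.06816, so dip δ = arctan(1.06816) = 46.89°.
True thickness = vertical thickness × cos δ = 13.9 × cos 46.89° = 9.5 m.

9.5 m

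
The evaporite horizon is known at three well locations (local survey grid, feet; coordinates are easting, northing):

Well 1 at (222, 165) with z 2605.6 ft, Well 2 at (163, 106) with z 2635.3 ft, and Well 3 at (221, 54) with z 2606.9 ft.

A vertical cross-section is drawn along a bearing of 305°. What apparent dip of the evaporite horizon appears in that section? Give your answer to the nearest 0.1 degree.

21.9°

Let the plane be z = a·easting + b·northing + c.
Well 2−Well 1: −59a − 59b = 29.7;  Well 3−Well 1: −1a − 111b = 1.3.
Solving gives a = −0.49615, b = −0.00724.
Unit vector along 305° is (sin 305°, cos 305°) = (-0.8192, 0.5736).
Slope in that direction = a·(-0.8192) + b·(0.5736) = 0.40227.
Apparent dip = arctan|0.40227| = 21.9° (true dip is 26.4°, so apparent ≤ true as expected).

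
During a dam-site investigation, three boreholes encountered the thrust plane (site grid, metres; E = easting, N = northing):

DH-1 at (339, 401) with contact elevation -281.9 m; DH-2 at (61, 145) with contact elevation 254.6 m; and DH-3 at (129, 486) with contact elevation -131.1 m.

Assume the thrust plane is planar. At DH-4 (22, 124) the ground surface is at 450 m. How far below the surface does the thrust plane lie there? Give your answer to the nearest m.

Let the plane be z = a·E + b·N + c.
DH-2−DH-1: −278a − 256b = 536.5;  DH-3−DH-1: −210a + 85b = 150.8.
Solving gives a = −1.08809, b = −0.91411.
Then c = -281.9 − a·339 − b·401 = 453.52.
At (22, 124): z_contact = −23.9 − 113.3 + 453.52 = 316.2 m.
Depth below ground = 450 − 316.2 = 134 m.

134 m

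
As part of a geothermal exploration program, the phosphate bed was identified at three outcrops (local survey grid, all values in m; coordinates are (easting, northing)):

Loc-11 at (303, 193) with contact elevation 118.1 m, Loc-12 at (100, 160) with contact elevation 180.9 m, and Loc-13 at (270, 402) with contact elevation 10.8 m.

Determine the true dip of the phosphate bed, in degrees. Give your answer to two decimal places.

30.57°

Two edge vectors: Loc-11→Loc-12 = (-203, -33, 62.8), Loc-11→Loc-13 = (-33, 209, -107.3).
Normal n = (Loc-11→Loc-12) × (Loc-11→Loc-13) = (-9584.3, -23854.3, -43516).
So ∂z/∂E = −n_x/n_z = −0.22025 and ∂z/∂N = −n_y/n_z = −0.54817.
Gradient magnitude |∇z| = √(a² + b²) = √(0.04851 + 0.30049) = 0.59076.
True dip = arctan(0.59076) = 30.57°, dipping toward NNE (azimuth ≈ 022°).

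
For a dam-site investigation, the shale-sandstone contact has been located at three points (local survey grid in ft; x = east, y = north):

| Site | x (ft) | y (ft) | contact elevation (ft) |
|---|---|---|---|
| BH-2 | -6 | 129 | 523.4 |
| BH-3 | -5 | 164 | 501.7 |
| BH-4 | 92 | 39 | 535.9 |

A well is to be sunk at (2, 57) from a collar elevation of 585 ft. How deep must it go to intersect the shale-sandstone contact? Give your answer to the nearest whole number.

21 ft

Two edge vectors: BH-2→BH-3 = (1, 35, -21.7), BH-2→BH-4 = (98, -90, 12.5).
Normal n = (BH-2→BH-3) × (BH-2→BH-4) = (-1515.5, -2139.1, -3520).
So ∂z/∂x = −n_x/n_z = −0.43054 and ∂z/∂y = −n_y/n_z = −0.60770.
Intercept c from BH-2: 523.4 − 2.58 + 78.39 = 599.21.
At (2, 57): z_contact = −0.9 − 34.6 + 599.21 = 563.7 ft.
Depth below ground = 585 − 563.7 = 21 ft.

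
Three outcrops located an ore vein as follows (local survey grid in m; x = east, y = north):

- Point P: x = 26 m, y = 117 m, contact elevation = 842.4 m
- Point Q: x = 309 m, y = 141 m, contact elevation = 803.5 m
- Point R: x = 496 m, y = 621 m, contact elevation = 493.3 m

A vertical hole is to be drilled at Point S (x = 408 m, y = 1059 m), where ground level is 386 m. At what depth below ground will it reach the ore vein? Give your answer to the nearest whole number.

154 m

Two edge vectors: Point P→Point Q = (283, 24, -38.9), Point P→Point R = (470, 504, -349.1).
Normal n = (Point P→Point Q) × (Point P→Point R) = (11227.2, 80512.3, 131352).
So ∂z/∂x = −n_x/n_z = −0.08547 and ∂z/∂y = −n_y/n_z = −0.61295.
Intercept c from Point P: 842.4 + 2.22 + 71.72 = 916.34.
At (408, 1059): z_contact = −34.9 − 649.1 + 916.34 = 232.3 m.
Depth below ground = 386 − 232.3 = 154 m.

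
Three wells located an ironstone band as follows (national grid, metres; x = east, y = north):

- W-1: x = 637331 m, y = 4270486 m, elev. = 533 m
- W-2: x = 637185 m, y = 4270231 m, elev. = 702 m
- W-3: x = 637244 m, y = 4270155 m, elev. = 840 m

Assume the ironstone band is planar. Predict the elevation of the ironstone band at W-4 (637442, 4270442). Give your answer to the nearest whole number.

Two edge vectors: W-1→W-2 = (-146, -255, 169), W-1→W-3 = (-87, -331, 307).
Normal n = (W-1→W-2) × (W-1→W-3) = (-22346, 30119, 26141).
So ∂z/∂x = −n_x/n_z = 0.85482575 and ∂z/∂y = −n_y/n_z = −1.15217474.
Intercept c from W-1: 533 − 544806.95 + 4920346.12 = 4376072.16.
At (637442, 4270442): z = 544901.8 − 4920295.4 + 4376072.16 = 678.6 m.

679 m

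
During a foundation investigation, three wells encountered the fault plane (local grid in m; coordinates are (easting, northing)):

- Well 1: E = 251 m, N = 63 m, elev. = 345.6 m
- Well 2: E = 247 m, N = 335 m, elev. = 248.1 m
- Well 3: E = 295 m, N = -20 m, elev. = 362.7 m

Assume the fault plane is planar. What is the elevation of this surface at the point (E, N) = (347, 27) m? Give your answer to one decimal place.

Let the plane be z = a·E + b·N + c.
Well 2−Well 1: −4a + 272b = −97.5;  Well 3−Well 1: 44a − 83b = 17.1.
Solving gives a = −0.29575, b = −0.36281.
Then c = 345.6 − a·251 − b·63 = 442.69.
At (347, 27): z = −102.6 − 9.8 + 442.69 = 330.3 m.

330.3 m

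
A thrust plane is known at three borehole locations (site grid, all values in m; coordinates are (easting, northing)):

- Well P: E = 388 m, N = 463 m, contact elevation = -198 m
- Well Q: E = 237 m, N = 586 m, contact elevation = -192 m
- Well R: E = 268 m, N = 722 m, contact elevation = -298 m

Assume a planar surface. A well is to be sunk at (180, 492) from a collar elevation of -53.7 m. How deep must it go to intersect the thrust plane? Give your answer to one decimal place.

44.8 m

Let the plane be z = a·E + b·N + c.
Well Q−Well P: −151a + 123b = 6;  Well R−Well P: −120a + 259b = −100.
Solving gives a = −0.56898, b = −0.64972.
Then c = -198 − a·388 − b·463 = 323.58.
At (180, 492): z_contact = −102.42 − 319.66 + 323.58 = -98.49 m.
Depth below ground = -53.7 − (-98.49) = 44.8 m.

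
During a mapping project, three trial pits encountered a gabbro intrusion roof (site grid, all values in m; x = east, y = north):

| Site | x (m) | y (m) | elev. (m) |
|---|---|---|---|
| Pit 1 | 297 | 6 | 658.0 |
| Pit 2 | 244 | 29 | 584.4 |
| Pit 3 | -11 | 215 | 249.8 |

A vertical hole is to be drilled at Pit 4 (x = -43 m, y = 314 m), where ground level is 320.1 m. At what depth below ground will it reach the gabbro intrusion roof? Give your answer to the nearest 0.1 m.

92.7 m

Two edge vectors: Pit 1→Pit 2 = (-53, 23, -73.6), Pit 1→Pit 3 = (-308, 209, -408.2).
Normal n = (Pit 1→Pit 2) × (Pit 1→Pit 3) = (5993.8, 1034.2, -3993).
So ∂z/∂x = −n_x/n_z = 1.50108 and ∂z/∂y = −n_y/n_z = 0.25900.
Intercept c from Pit 1: 658 − 445.82 − 1.55 = 210.63.
At (-43, 314): z_contact = −64.55 + 81.33 + 210.63 = 227.41 m.
Depth below ground = 320.1 − 227.41 = 92.7 m.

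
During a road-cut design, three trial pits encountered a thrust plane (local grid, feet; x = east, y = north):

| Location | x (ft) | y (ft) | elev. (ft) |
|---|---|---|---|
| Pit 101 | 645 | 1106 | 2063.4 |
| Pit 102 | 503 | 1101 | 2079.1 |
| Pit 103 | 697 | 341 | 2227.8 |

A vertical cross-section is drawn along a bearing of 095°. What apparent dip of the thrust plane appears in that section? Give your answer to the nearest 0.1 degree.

Two edge vectors: Pit 101→Pit 102 = (-142, -5, 15.7), Pit 101→Pit 103 = (52, -765, 164.4).
Normal n = (Pit 101→Pit 102) × (Pit 101→Pit 103) = (11188.5, 24161.2, 108890).
So ∂z/∂x = −n_x/n_z = −0.10275 and ∂z/∂y = −n_y/n_z = −0.22189.
Unit vector along 095° is (sin 95°, cos 95°) = (0.9962, -0.0872).
Slope in that direction = a·(0.9962) + b·(-0.0872) = −0.08302.
Apparent dip = arctan|0.08302| = 4.7° (true dip is 13.7°, so apparent ≤ true as expected).

4.7°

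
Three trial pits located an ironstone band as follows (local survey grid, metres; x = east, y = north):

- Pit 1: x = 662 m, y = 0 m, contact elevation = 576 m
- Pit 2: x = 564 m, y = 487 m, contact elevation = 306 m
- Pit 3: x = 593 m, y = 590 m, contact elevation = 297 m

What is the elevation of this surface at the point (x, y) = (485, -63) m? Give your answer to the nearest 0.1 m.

427.4 m

Two edge vectors: Pit 1→Pit 2 = (-98, 487, -270), Pit 1→Pit 3 = (-69, 590, -279).
Normal n = (Pit 1→Pit 2) × (Pit 1→Pit 3) = (23427, -8712, -24217).
So ∂z/∂x = −n_x/n_z = 0.96738 and ∂z/∂y = −n_y/n_z = −0.35975.
Intercept c from Pit 1: 576 − 640.40 + 0.00 = −64.40.
At (485, -63): z = 469.2 + 22.7 − 64.40 = 427.4 m.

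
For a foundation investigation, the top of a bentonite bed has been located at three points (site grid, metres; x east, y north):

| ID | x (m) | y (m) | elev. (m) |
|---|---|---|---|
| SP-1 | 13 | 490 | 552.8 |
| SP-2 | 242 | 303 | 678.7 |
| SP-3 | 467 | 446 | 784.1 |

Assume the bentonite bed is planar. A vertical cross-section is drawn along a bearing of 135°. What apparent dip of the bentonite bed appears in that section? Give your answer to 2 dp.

21.60°

Let the plane be z = a·x + b·y + c.
SP-2−SP-1: 229a − 187b = 125.9;  SP-3−SP-1: 454a − 44b = 231.3.
Solving gives a = 0.50404, b = −0.05601.
Unit vector along 135° is (sin 135°, cos 135°) = (0.7071, -0.7071).
Slope in that direction = a·(0.7071) + b·(-0.7071) = 0.39602.
Apparent dip = arctan|0.39602| = 21.60° (true dip is 26.9°, so apparent ≤ true as expected).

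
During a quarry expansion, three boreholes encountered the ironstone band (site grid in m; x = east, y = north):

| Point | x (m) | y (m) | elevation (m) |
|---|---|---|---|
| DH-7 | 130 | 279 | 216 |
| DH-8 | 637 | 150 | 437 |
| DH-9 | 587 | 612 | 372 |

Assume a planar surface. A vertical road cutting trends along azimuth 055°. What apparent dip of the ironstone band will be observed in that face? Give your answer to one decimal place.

15.7°

Two edge vectors: DH-7→DH-8 = (507, -129, 221), DH-7→DH-9 = (457, 333, 156).
Normal n = (DH-7→DH-8) × (DH-7→DH-9) = (-93717, 21905, 227784).
So ∂z/∂x = −n_x/n_z = 0.41143 and ∂z/∂y = −n_y/n_z = −0.09617.
Unit vector along 055° is (sin 55°, cos 55°) = (0.8192, 0.5736).
Slope in that direction = a·(0.8192) + b·(0.5736) = 0.28186.
Apparent dip = arctan|0.28186| = 15.7° (true dip is 22.9°, so apparent ≤ true as expected).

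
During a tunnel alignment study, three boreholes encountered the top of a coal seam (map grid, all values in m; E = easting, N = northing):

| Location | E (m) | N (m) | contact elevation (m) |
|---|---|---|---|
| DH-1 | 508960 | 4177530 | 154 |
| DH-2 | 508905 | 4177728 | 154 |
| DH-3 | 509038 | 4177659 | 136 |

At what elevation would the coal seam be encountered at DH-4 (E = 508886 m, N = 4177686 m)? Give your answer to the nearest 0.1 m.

Let the plane be z = a·E + b·N + c.
DH-2−DH-1: −55a + 198b = 0;  DH-3−DH-1: 78a + 129b = −18.
Solving gives a = −0.158125915, b = −0.043923865.
Then c = 154 − a·508960 − b·4177530 = 264127.03.
At (508886, 4177686): z = −80468.1 − 183500.1 + 264127.03 = 158.8 m.

158.8 m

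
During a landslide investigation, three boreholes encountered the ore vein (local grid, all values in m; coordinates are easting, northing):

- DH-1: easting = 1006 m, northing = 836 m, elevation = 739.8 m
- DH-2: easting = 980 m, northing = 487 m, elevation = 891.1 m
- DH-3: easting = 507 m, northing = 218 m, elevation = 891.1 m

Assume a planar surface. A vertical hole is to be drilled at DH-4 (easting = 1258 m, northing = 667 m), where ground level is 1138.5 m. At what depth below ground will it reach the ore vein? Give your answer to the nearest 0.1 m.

Let the plane be z = a·easting + b·northing + c.
DH-2−DH-1: −26a − 349b = 151.3;  DH-3−DH-1: −499a − 618b = 151.3.
Solving gives a = 0.257458, b = −0.452705.
Then c = 739.8 − a·1006 − b·836 = 859.26.
At (1258, 667): z_contact = 323.88 − 301.95 + 859.26 = 881.19 m.
Depth below ground = 1138.5 − 881.19 = 257.3 m.

257.3 m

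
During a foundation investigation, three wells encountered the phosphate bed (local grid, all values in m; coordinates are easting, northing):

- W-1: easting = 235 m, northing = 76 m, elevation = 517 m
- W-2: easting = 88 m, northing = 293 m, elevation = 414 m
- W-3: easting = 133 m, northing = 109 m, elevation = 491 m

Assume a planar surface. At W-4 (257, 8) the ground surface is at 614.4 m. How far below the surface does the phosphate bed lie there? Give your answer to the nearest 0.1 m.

Two edge vectors: W-1→W-2 = (-147, 217, -103), W-1→W-3 = (-102, 33, -26).
Normal n = (W-1→W-2) × (W-1→W-3) = (-2243, 6684, 17283).
So ∂z/∂easting = −n_x/n_z = 0.12978 and ∂z/∂northing = −n_y/n_z = −0.38674.
Intercept c from W-1: 517 − 30.50 + 29.39 = 515.89.
At (257, 8): z_contact = 33.35 − 3.09 + 515.89 = 546.15 m.
Depth below ground = 614.4 − 546.15 = 68.2 m.

68.2 m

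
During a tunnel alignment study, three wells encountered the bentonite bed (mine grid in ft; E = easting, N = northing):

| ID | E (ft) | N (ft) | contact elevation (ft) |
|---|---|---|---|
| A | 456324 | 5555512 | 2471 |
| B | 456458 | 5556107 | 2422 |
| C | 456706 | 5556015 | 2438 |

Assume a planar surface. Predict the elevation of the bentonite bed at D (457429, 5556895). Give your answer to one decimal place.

Two edge vectors: A→B = (134, 595, -49), A→C = (382, 503, -33).
Normal n = (A→B) × (A→C) = (5012, -14296, -159888).
So ∂z/∂E = −n_x/n_z = 0.031346943 and ∂z/∂N = −n_y/n_z = −0.089412589.
Intercept c from A: 2471 − 14304.36 + 496732.71 = 484899.35.
At (457429, 5556895): z = 14339.0 − 496856.4 + 484899.35 = 2382.0 ft.

2382.0 ft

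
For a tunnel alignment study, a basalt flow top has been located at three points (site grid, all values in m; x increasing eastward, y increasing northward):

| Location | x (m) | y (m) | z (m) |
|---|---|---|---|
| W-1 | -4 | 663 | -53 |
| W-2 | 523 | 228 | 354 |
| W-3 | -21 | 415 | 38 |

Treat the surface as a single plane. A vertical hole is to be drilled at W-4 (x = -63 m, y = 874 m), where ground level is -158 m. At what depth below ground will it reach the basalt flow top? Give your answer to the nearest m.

5 m

Two edge vectors: W-1→W-2 = (527, -435, 407), W-1→W-3 = (-17, -248, 91).
Normal n = (W-1→W-2) × (W-1→W-3) = (61351, -54876, -138091).
So ∂z/∂x = −n_x/n_z = 0.44428 and ∂z/∂y = −n_y/n_z = −0.39739.
Intercept c from W-1: -53 + 1.78 + 263.47 = 212.25.
At (-63, 874): z_contact = −28.0 − 347.3 + 212.25 = -163.1 m.
Depth below ground = -158 − (-163.1) = 5 m.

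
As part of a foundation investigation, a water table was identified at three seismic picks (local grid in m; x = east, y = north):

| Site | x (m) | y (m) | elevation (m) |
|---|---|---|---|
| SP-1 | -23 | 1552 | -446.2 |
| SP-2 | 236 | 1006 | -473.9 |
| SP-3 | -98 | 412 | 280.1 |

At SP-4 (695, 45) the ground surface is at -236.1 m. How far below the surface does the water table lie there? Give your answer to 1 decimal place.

Two edge vectors: SP-1→SP-2 = (259, -546, -27.7), SP-1→SP-3 = (-75, -1140, 726.3).
Normal n = (SP-1→SP-2) × (SP-1→SP-3) = (-428137.8, -186034.2, -336210).
So ∂z/∂x = −n_x/n_z = −1.273424 and ∂z/∂y = −n_y/n_z = −0.553327.
Intercept c from SP-1: -446.2 − 29.29 + 858.76 = 383.28.
At (695, 45): z_contact = −885.03 − 24.90 + 383.28 = -526.65 m.
Depth below ground = -236.1 − (-526.65) = 290.6 m.

290.6 m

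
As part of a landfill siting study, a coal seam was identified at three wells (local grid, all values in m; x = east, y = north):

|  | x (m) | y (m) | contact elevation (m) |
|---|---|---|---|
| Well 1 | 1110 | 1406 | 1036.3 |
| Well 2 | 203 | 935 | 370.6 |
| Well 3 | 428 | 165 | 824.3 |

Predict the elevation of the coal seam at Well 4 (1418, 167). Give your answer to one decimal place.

1717.5 m

Two edge vectors: Well 1→Well 2 = (-907, -471, -665.7), Well 1→Well 3 = (-682, -1241, -212).
Normal n = (Well 1→Well 2) × (Well 1→Well 3) = (-726281.7, 261723.4, 804365).
So ∂z/∂x = −n_x/n_z = 0.902926 and ∂z/∂y = −n_y/n_z = −0.325379.
Intercept c from Well 1: 1036.3 − 1002.25 + 457.48 = 491.54.
At (1418, 167): z = 1280.3 − 54.3 + 491.54 = 1717.5 m.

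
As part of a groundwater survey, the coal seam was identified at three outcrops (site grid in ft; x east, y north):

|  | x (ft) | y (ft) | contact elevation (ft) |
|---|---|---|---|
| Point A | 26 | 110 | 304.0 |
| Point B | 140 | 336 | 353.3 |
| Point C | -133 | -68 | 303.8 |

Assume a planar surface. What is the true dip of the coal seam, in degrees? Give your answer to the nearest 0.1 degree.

Let the plane be z = a·x + b·y + c.
Point B−Point A: 114a + 226b = 49.3;  Point C−Point A: −159a − 178b = −0.2.
Solving gives a = −0.55813, b = 0.49967.
Gradient magnitude |∇z| = √(a² + b²) = √(0.31150 + 0.24967) = 0.74912.
True dip = arctan(0.74912) = 36.8°, dipping toward SE (azimuth ≈ 132°).

36.8°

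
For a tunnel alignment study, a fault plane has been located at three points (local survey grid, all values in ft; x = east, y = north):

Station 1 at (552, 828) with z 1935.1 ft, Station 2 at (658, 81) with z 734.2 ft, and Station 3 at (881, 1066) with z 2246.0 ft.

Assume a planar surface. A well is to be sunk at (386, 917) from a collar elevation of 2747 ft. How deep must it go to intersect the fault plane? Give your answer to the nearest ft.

Let the plane be z = a·x + b·y + c.
Station 2−Station 1: 106a − 747b = −1200.9;  Station 3−Station 1: 329a + 238b = 310.9.
Solving gives a = −0.19769, b = 1.57958.
Then c = 1935.1 − a·552 − b·828 = 736.33.
At (386, 917): z_contact = −76.3 + 1448.5 + 736.33 = 2108.5 ft.
Depth below ground = 2747 − 2108.5 = 639 ft.

639 ft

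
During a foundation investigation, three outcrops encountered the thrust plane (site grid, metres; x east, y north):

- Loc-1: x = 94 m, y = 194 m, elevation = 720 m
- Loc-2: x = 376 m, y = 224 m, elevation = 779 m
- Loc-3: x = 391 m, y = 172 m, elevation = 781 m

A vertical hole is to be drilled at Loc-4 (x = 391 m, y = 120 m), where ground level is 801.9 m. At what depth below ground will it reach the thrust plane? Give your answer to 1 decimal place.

Let the plane be z = a·x + b·y + c.
Loc-2−Loc-1: 282a + 30b = 59;  Loc-3−Loc-1: 297a − 22b = 61.
Solving gives a = 0.20696, b = 0.02124.
Then c = 720 − a·94 − b·194 = 696.43.
At (391, 120): z_contact = 80.92 + 2.55 + 696.43 = 779.90 m.
Depth below ground = 801.9 − 779.90 = 22.0 m.

22.0 m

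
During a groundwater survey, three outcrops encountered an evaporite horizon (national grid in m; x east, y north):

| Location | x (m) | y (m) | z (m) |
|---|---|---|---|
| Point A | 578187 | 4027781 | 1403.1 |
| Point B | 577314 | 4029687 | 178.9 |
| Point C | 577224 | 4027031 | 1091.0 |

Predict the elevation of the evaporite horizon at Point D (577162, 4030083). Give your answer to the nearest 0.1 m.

Let the plane be z = a·x + b·y + c.
Point B−Point A: −873a + 1906b = −1224.2;  Point C−Point A: −963a − 750b = −312.1.
Solving gives a = 0.607579949, b = −0.363999321.
Then c = 1403.1 − a·578187 − b·4027781 = 1116217.82.
At (577162, 4030083): z = 350672.1 − 1466947.5 + 1116217.82 = -57.6 m.

-57.6 m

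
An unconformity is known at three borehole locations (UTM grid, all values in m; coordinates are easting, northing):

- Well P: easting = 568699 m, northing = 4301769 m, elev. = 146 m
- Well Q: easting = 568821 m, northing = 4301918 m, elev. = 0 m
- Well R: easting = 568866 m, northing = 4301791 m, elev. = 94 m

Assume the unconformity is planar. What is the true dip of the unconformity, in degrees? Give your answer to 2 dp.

Let the plane be z = a·easting + b·northing + c.
Well Q−Well P: 122a + 149b = −146;  Well R−Well P: 167a + 22b = −52.
Solving gives a = −0.20433, b = −0.81256.
Gradient magnitude |∇z| = √(a² + b²) = √(0.04175 + 0.66025) = 0.83786.
True dip = arctan(0.83786) = 39.96°, dipping toward NNE (azimuth ≈ 014°).

39.96°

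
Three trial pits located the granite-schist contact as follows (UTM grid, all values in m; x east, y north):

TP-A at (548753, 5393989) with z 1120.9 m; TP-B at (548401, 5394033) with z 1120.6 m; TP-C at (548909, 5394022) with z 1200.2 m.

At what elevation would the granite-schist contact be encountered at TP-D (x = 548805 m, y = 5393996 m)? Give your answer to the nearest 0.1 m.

Let the plane be z = a·x + b·y + c.
TP-B−TP-A: −352a + 44b = −0.3;  TP-C−TP-A: 156a + 33b = 79.3.
Solving gives a = 0.189345238, b = 1.507943723.
Then c = 1120.9 − a·548753 − b·5393989 = −8236614.72.
At (548805, 5393996): z = 103913.6 + 8133842.4 − 8236614.72 = 1141.3 m.

1141.3 m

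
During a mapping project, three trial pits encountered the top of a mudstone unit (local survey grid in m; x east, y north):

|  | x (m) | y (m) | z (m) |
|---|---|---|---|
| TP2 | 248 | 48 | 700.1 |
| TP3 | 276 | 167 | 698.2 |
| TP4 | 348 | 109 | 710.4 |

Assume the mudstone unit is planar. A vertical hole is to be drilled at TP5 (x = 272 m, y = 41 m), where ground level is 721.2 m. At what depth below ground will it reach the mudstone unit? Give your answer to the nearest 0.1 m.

17.6 m

Two edge vectors: TP2→TP3 = (28, 119, -1.9), TP2→TP4 = (100, 61, 10.3).
Normal n = (TP2→TP3) × (TP2→TP4) = (1341.6, -478.4, -10192).
So ∂z/∂x = −n_x/n_z = 0.13163 and ∂z/∂y = −n_y/n_z = −0.04694.
Intercept c from TP2: 700.1 − 32.64 + 2.25 = 669.71.
At (272, 41): z_contact = 35.80 − 1.92 + 669.71 = 703.59 m.
Depth below ground = 721.2 − 703.59 = 17.6 m.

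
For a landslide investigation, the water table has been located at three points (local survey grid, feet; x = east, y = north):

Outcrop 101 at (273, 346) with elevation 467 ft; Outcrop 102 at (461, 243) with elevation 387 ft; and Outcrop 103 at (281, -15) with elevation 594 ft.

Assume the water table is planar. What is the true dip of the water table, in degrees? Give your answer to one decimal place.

Let the plane be z = a·x + b·y + c.
Outcrop 102−Outcrop 101: 188a − 103b = −80;  Outcrop 103−Outcrop 101: 8a − 361b = 127.
Solving gives a = −0.62587, b = −0.36567.
Gradient magnitude |∇z| = √(a² + b²) = √(0.39172 + 0.13371) = 0.72487.
True dip = arctan(0.72487) = 35.9°, dipping toward ENE (azimuth ≈ 060°).

35.9°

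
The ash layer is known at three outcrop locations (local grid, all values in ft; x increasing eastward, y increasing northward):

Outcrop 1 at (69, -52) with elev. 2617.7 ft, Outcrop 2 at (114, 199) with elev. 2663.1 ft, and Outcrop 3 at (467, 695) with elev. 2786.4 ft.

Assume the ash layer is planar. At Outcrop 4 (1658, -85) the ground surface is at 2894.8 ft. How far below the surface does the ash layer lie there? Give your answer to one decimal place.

Let the plane be z = a·x + b·y + c.
Outcrop 2−Outcrop 1: 45a + 251b = 45.4;  Outcrop 3−Outcrop 1: 398a + 747b = 168.7.
Solving gives a = 0.127180, b = 0.158075.
Then c = 2617.7 − a·69 − b·-52 = 2617.14.
At (1658, -85): z_contact = 210.87 − 13.44 + 2617.14 = 2814.57 ft.
Depth below ground = 2894.8 − 2814.57 = 80.2 ft.

80.2 ft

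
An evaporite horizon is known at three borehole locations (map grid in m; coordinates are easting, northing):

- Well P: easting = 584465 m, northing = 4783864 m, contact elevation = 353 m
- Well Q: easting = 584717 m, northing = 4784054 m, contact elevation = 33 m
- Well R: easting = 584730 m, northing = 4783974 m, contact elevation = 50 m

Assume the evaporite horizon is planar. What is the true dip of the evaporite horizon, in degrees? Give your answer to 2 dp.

46.58°

Two edge vectors: Well P→Well Q = (252, 190, -320), Well P→Well R = (265, 110, -303).
Normal n = (Well P→Well Q) × (Well P→Well R) = (-22370, -8444, -22630).
So ∂z/∂easting = −n_x/n_z = −0.98851 and ∂z/∂northing = −n_y/n_z = −0.37313.
Gradient magnitude |∇z| = √(a² + b²) = √(0.97715 + 0.13923) = 1.05659.
True dip = arctan(1.05659) = 46.58°, dipping toward ENE (azimuth ≈ 069°).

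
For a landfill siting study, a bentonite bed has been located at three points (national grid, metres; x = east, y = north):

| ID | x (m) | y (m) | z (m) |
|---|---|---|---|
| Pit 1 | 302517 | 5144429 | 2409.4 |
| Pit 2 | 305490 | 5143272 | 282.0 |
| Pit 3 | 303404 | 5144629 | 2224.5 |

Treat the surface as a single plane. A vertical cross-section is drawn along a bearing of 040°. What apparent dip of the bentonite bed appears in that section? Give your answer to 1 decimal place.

Two edge vectors: Pit 1→Pit 2 = (2973, -1157, -2127.4), Pit 1→Pit 3 = (887, 200, -184.9).
Normal n = (Pit 1→Pit 2) × (Pit 1→Pit 3) = (639409.3, -1337296.1, 1620859).
So ∂z/∂x = −n_x/n_z = −0.39449 and ∂z/∂y = −n_y/n_z = 0.82505.
Unit vector along 040° is (sin 40°, cos 40°) = (0.6428, 0.7660).
Slope in that direction = a·(0.6428) + b·(0.7660) = 0.37846.
Apparent dip = arctan|0.37846| = 20.7° (true dip is 42.4°, so apparent ≤ true as expected).

20.7°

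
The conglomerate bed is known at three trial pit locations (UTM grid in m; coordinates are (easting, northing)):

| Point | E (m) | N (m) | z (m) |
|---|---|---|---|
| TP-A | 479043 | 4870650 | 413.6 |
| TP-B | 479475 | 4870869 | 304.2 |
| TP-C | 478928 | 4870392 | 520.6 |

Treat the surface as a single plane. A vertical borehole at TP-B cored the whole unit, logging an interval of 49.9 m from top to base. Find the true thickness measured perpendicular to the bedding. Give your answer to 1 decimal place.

Let the plane be z = a·E + b·N + c.
TP-B−TP-A: 432a + 219b = −109.4;  TP-C−TP-A: −115a − 258b = 107.
Solving gives a = −0.05555, b = −0.38997.
|∇z| = √(a²+b²) = 0.39391, so dip δ = arctan(0.39391) = 21.50°.
True thickness = vertical thickness × cos δ = 49.9 × cos 21.50° = 46.4 m.

46.4 m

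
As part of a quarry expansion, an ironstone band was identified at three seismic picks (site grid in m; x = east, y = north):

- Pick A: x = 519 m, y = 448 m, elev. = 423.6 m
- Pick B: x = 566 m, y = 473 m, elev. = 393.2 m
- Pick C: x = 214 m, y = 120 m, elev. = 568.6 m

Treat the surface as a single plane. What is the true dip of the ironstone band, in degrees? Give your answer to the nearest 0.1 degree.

Two edge vectors: Pick A→Pick B = (47, 25, -30.4), Pick A→Pick C = (-305, -328, 145).
Normal n = (Pick A→Pick B) × (Pick A→Pick C) = (-6346.2, 2457, -7791).
So ∂z/∂x = −n_x/n_z = −0.81456 and ∂z/∂y = −n_y/n_z = 0.31536.
Gradient magnitude |∇z| = √(a² + b²) = √(0.66350 + 0.09945) = 0.87347.
True dip = arctan(0.87347) = 41.1°, dipping toward ESE (azimuth ≈ 111°).

41.1°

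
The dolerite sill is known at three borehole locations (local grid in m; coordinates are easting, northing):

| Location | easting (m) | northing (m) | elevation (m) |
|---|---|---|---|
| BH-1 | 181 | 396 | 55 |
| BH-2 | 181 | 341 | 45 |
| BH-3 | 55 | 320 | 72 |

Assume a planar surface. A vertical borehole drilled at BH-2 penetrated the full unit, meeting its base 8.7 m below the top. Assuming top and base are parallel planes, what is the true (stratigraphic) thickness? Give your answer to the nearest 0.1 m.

Let the plane be z = a·easting + b·northing + c.
BH-2−BH-1: 0a − 55b = −10;  BH-3−BH-1: −126a − 76b = 17.
Solving gives a = −0.24459, b = 0.18182.
|∇z| = √(a²+b²) = 0.30476, so dip δ = arctan(0.30476) = 16.95°.
True thickness = vertical thickness × cos δ = 8.7 × cos 16.95° = 8.3 m.

8.3 m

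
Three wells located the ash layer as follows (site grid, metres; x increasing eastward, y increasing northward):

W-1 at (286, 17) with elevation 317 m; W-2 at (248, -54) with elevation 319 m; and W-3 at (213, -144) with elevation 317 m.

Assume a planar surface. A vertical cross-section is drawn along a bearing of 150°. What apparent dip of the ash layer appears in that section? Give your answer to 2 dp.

Let the plane be z = a·x + b·y + c.
W-2−W-1: −38a − 71b = 2;  W-3−W-1: −73a − 161b = 0.
Solving gives a = −0.34439, b = 0.15615.
Unit vector along 150° is (sin 150°, cos 150°) = (0.5000, -0.8660).
Slope in that direction = a·(0.5000) + b·(-0.8660) = −0.30742.
Apparent dip = arctan|0.30742| = 17.09° (true dip is 20.7°, so apparent ≤ true as expected).

17.09°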